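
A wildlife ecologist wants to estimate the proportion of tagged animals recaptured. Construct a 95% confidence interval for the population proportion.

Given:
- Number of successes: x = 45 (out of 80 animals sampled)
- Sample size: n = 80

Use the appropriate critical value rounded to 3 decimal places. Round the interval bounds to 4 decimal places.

Sample proportion: p̂ = 45/80 = 0.562500

Check conditions for normal approximation:
  np̂ = 45 ≥ 10 ✓
  n(1-p̂) = 35 ≥ 10 ✓

The sample is large enough, so use a z-interval (normal approximation) for the proportion.

For 95% confidence, z* = 1.96 (from standard normal table)

Standard error: SE = √(p̂(1-p̂)/n) = √(0.562500×0.437500/80) = 0.05546325

Margin of error: E = z* × SE = 1.96 × 0.05546325 = 0.108708

Z-interval: p̂ ± E = 0.562500 ± 0.108708 = (0.453792, 0.671208)

Rounded to 4 decimal places:

(0.4538, 0.6712)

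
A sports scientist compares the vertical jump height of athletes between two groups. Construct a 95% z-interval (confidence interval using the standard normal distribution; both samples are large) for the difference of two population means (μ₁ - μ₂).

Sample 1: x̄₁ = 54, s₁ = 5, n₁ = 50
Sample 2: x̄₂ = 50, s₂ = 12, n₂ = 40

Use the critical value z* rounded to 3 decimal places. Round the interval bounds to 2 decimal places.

Both samples are large (n₁ = 50 ≥ 30, n₂ = 40 ≥ 30), so a z-interval for the difference of means applies.

Point estimate: x̄₁ - x̄₂ = 54 - 50 = 4

Standard error: SE = √(s₁²/n₁ + s₂²/n₂)
= √(5²/50 + 12²/40)
= √(0.500000 + 3.600000)
= 2.024846

For 95% confidence, z* = 1.96 (from standard normal table)
Margin of error: E = z* × SE = 1.96 × 2.024846 = 3.9687

Z-interval: (x̄₁ - x̄₂) ± E = 4 ± 3.9687 = (0.0313, 7.9687)

Rounded to 2 decimal places:

(0.03, 7.97)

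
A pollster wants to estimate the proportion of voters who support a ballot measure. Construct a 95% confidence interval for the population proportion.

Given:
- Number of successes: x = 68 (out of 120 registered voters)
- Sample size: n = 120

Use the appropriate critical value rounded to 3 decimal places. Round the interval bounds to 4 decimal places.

Sample proportion: p̂ = 68/120 = 0.566667

Check conditions for normal approximation:
  np̂ = 68 ≥ 10 ✓
  n(1-p̂) = 52 ≥ 10 ✓

The sample is large enough, so use a z-interval (normal approximation) for the proportion.

For 95% confidence, z* = 1.96 (from standard normal table)

Standard error: SE = √(p̂(1-p̂)/n) = √(0.566667×0.433333/120) = 0.04523601

Margin of error: E = z* × SE = 1.96 × 0.04523601 = 0.088663

Z-interval: p̂ ± E = 0.566667 ± 0.088663 = (0.478004, 0.655329)

Rounded to 4 decimal places:

(0.4780, 0.6553)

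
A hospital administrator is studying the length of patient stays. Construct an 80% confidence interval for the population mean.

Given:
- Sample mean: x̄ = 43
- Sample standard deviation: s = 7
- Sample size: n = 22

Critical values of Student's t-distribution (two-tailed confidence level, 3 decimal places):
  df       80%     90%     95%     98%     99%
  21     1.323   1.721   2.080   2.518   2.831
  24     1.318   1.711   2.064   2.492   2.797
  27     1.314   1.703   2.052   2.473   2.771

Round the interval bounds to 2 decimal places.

The population standard deviation σ is unknown (only the sample standard deviation s is given), so use a t-interval with df = n - 1 = 22 - 1 = 21.

For 80% confidence with df = 21, t* = 1.323 (from t-table)

Standard error: SE = s/√n = 7/√22 = 1.492405

Margin of error: E = t* × SE = 1.323 × 1.492405 = 1.9745

T-interval: x̄ ± E = 43 ± 1.9745 = (41.0255, 44.9745)

Rounded to 2 decimal places:

(41.03, 44.97)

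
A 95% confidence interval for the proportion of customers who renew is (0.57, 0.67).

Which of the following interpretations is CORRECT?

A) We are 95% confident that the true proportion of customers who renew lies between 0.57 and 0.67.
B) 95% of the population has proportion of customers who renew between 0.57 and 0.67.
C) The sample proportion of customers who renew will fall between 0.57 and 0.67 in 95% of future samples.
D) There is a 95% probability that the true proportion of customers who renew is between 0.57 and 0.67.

A confidence interval represents our confidence in the procedure, not a probability statement about the parameter.

Key concept: If we repeated this sampling process many times and computed a 95% CI each time, about 95% of those intervals would contain the true population parameter.

For this specific interval (0.57, 0.67):
- Midpoint (point estimate): 0.62
- Margin of error: 0.05

The correct interpretation is the one stating confidence that the true parameter lies in the interval — option A.

A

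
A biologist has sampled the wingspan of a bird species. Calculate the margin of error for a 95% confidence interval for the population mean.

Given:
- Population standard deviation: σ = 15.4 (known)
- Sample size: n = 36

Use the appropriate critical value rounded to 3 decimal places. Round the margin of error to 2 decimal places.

The population standard deviation σ is known, so use the z-interval margin of error formula.

For 95% confidence, z* = 1.96 (from standard normal table)

Margin of error formula for z-interval: E = z* × σ/√n

E = 1.96 × 15.4/√36
  = 1.96 × 2.566667
  = 5.0307

Rounded to 2 decimal places:

5.03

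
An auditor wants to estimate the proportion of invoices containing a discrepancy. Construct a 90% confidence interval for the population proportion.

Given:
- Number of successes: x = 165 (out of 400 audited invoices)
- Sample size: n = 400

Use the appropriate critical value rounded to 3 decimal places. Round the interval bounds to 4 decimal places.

Sample proportion: p̂ = 165/400 = 0.412500

Check conditions for normal approximation:
  np̂ = 165 ≥ 10 ✓
  n(1-p̂) = 235 ≥ 10 ✓

The sample is large enough, so use a z-interval (normal approximation) for the proportion.

For 90% confidence, z* = 1.645 (from standard normal table)

Standard error: SE = √(p̂(1-p̂)/n) = √(0.412500×0.587500/400) = 0.02461421

Margin of error: E = z* × SE = 1.645 × 0.02461421 = 0.040490

Z-interval: p̂ ± E = 0.412500 ± 0.040490 = (0.372010, 0.452990)

Rounded to 4 decimal places:

(0.3720, 0.4530)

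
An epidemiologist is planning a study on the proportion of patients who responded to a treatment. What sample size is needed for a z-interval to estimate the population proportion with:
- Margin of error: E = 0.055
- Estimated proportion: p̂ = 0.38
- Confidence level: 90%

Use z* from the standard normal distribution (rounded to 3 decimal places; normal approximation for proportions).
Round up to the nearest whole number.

Using z* for proportion z-interval (normal approximation).

For 90% confidence, z* = 1.645 (from standard normal table)

Sample size formula for proportion z-interval: n = z*²p̂(1-p̂)/E²

n = 1.645² × 0.38 × 0.62 / 0.055²
  = 2.706025 × 0.2356 / 0.003025
  = 210.7569

Round up to the nearest whole number: n = 211

211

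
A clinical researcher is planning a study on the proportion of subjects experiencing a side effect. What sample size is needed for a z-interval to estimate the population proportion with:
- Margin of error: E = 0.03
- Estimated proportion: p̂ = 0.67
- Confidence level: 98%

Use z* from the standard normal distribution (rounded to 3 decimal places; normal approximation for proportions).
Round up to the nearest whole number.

Using z* for proportion z-interval (normal approximation).

For 98% confidence, z* = 2.326 (from standard normal table)

Sample size formula for proportion z-interval: n = z*²p̂(1-p̂)/E²

n = 2.326² × 0.67 × 0.33 / 0.03²
  = 5.410276 × 0.2211 / 0.0009
  = 1329.1245

Round up to the nearest whole number: n = 1330

1330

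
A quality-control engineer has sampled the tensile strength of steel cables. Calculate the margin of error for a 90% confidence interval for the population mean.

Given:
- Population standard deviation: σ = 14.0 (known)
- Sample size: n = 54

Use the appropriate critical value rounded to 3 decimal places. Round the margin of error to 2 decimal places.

The population standard deviation σ is known, so use the z-interval margin of error formula.

For 90% confidence, z* = 1.645 (from standard normal table)

Margin of error formula for z-interval: E = z* × σ/√n

E = 1.645 × 14.0/√54
  = 1.645 × 1.905159
  = 3.1340

Rounded to 2 decimal places:

3.13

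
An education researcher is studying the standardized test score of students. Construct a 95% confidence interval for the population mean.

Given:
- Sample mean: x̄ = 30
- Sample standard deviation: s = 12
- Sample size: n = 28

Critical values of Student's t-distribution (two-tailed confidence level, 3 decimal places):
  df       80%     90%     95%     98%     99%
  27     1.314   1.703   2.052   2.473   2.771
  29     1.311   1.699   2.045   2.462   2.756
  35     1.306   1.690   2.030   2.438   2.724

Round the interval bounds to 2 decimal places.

The population standard deviation σ is unknown (only the sample standard deviation s is given), so use a t-interval with df = n - 1 = 28 - 1 = 27.

For 95% confidence with df = 27, t* = 2.052 (from t-table)

Standard error: SE = s/√n = 12/√28 = 2.267787

Margin of error: E = t* × SE = 2.052 × 2.267787 = 4.6535

T-interval: x̄ ± E = 30 ± 4.6535 = (25.3465, 34.6535)

Rounded to 2 decimal places:

(25.35, 34.65)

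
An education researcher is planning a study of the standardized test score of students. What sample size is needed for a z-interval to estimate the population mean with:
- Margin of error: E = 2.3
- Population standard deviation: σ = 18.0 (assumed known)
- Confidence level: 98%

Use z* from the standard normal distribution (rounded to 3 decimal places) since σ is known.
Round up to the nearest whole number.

Using z* since population σ is known (z-interval formula).

For 98% confidence, z* = 2.326 (from standard normal table)

Sample size formula for z-interval: n = (z*σ/E)²

n = (2.326 × 18.0 / 2.3)²
  = (18.203478)²
  = 331.3666

Round up to the nearest whole number: n = 332

332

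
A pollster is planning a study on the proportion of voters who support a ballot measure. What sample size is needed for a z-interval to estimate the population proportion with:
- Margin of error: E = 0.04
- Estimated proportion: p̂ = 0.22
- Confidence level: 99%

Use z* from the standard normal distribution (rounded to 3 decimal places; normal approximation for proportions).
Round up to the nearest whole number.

Using z* for proportion z-interval (normal approximation).

For 99% confidence, z* = 2.576 (from standard normal table)

Sample size formula for proportion z-interval: n = z*²p̂(1-p̂)/E²

n = 2.576² × 0.22 × 0.78 / 0.04²
  = 6.635776 × 0.1716 / 0.0016
  = 711.6870

Round up to the nearest whole number: n = 712

712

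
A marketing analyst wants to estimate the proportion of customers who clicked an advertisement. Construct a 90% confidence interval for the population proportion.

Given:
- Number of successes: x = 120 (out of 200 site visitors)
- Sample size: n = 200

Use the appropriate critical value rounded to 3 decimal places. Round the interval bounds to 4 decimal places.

Sample proportion: p̂ = 120/200 = 0.600000

Check conditions for normal approximation:
  np̂ = 120 ≥ 10 ✓
  n(1-p̂) = 80 ≥ 10 ✓

The sample is large enough, so use a z-interval (normal approximation) for the proportion.

For 90% confidence, z* = 1.645 (from standard normal table)

Standard error: SE = √(p̂(1-p̂)/n) = √(0.600000×0.400000/200) = 0.03464102

Margin of error: E = z* × SE = 1.645 × 0.03464102 = 0.056984

Z-interval: p̂ ± E = 0.600000 ± 0.056984 = (0.543016, 0.656984)

Rounded to 4 decimal places:

(0.5430, 0.6570)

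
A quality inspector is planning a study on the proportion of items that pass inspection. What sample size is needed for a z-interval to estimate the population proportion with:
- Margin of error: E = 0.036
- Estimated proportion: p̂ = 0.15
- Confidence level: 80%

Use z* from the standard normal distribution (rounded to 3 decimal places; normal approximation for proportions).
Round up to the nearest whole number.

Using z* for proportion z-interval (normal approximation).

For 80% confidence, z* = 1.282 (from standard normal table)

Sample size formula for proportion z-interval: n = z*²p̂(1-p̂)/E²

n = 1.282² × 0.15 × 0.85 / 0.036²
  = 1.643524 × 0.1275 / 0.001296
  = 161.6893

Round up to the nearest whole number: n = 162

162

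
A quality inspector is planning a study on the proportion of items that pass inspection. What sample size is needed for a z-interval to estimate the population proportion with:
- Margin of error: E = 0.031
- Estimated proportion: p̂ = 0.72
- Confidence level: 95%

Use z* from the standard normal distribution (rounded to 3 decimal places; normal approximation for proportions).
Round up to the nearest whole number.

Using z* for proportion z-interval (normal approximation).

For 95% confidence, z* = 1.96 (from standard normal table)

Sample size formula for proportion z-interval: n = z*²p̂(1-p̂)/E²

n = 1.96² × 0.72 × 0.28 / 0.031²
  = 3.8416 × 0.2016 / 0.000961
  = 805.8965

Round up to the nearest whole number: n = 806

806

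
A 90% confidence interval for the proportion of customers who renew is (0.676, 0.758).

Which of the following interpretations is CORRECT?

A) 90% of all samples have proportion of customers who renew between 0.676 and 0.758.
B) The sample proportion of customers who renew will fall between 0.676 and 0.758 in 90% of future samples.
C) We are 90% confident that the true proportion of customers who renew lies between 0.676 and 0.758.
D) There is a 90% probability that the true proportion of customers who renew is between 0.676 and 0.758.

A confidence interval represents our confidence in the procedure, not a probability statement about the parameter.

Key concept: If we repeated this sampling process many times and computed a 90% CI each time, about 90% of those intervals would contain the true population parameter.

For this specific interval (0.676, 0.758):
- Midpoint (point estimate): 0.717
- Margin of error: 0.041

The correct interpretation is the one stating confidence that the true parameter lies in the interval — option C.

C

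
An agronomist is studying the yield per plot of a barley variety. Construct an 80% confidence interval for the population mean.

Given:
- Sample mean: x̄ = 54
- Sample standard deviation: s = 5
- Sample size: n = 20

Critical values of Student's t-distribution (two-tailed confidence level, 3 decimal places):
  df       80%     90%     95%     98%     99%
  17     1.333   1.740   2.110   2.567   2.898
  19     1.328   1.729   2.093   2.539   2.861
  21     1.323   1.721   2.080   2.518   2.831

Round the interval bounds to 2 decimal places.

The population standard deviation σ is unknown (only the sample standard deviation s is given), so use a t-interval with df = n - 1 = 20 - 1 = 19.

For 80% confidence with df = 19, t* = 1.328 (from t-table)

Standard error: SE = s/√n = 5/√20 = 1.118034

Margin of error: E = t* × SE = 1.328 × 1.118034 = 1.4847

T-interval: x̄ ± E = 54 ± 1.4847 = (52.5153, 55.4847)

Rounded to 2 decimal places:

(52.52, 55.48)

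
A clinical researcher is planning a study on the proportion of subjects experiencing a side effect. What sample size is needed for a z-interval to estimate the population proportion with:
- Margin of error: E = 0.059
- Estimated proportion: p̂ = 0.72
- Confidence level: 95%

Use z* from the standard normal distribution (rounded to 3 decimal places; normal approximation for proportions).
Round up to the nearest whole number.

Using z* for proportion z-interval (normal approximation).

For 95% confidence, z* = 1.96 (from standard normal table)

Sample size formula for proportion z-interval: n = z*²p̂(1-p̂)/E²

n = 1.96² × 0.72 × 0.28 / 0.059²
  = 3.8416 × 0.2016 / 0.003481
  = 222.4839

Round up to the nearest whole number: n = 223

223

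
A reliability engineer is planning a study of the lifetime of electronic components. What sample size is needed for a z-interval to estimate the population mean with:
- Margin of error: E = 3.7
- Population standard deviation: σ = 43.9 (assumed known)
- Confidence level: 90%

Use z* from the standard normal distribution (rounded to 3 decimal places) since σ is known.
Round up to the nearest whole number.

Using z* since population σ is known (z-interval formula).

For 90% confidence, z* = 1.645 (from standard normal table)

Sample size formula for z-interval: n = (z*σ/E)²

n = (1.645 × 43.9 / 3.7)²
  = (19.517703)²
  = 380.9407

Round up to the nearest whole number: n = 381

381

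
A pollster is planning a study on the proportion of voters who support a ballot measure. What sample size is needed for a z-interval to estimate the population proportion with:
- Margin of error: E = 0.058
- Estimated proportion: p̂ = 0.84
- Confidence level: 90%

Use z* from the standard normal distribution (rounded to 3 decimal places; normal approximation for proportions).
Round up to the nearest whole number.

Using z* for proportion z-interval (normal approximation).

For 90% confidence, z* = 1.645 (from standard normal table)

Sample size formula for proportion z-interval: n = z*²p̂(1-p̂)/E²

n = 1.645² × 0.84 × 0.16 / 0.058²
  = 2.706025 × 0.1344 / 0.003364
  = 108.1123

Round up to the nearest whole number: n = 109

109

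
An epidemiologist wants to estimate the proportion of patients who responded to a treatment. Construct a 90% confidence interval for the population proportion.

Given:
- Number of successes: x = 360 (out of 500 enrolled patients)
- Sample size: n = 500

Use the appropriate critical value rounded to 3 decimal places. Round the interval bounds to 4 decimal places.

Sample proportion: p̂ = 360/500 = 0.720000

Check conditions for normal approximation:
  np̂ = 360 ≥ 10 ✓
  n(1-p̂) = 140 ≥ 10 ✓

The sample is large enough, so use a z-interval (normal approximation) for the proportion.

For 90% confidence, z* = 1.645 (from standard normal table)

Standard error: SE = √(p̂(1-p̂)/n) = √(0.720000×0.280000/500) = 0.02007984

Margin of error: E = z* × SE = 1.645 × 0.02007984 = 0.033031

Z-interval: p̂ ± E = 0.720000 ± 0.033031 = (0.686969, 0.753031)

Rounded to 4 decimal places:

(0.6870, 0.7530)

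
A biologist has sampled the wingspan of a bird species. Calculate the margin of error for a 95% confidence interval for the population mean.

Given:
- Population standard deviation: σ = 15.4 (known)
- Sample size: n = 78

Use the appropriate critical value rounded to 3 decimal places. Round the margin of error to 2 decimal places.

The population standard deviation σ is known, so use the z-interval margin of error formula.

For 95% confidence, z* = 1.96 (from standard normal table)

Margin of error formula for z-interval: E = z* × σ/√n

E = 1.96 × 15.4/√78
  = 1.96 × 1.743707
  = 3.4177

Rounded to 2 decimal places:

3.42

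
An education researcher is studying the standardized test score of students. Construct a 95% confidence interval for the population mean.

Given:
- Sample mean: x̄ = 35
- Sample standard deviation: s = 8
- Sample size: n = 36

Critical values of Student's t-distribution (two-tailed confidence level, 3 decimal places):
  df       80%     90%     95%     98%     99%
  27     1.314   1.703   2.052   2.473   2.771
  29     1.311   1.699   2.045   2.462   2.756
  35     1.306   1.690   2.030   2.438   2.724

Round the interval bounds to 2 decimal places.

The population standard deviation σ is unknown (only the sample standard deviation s is given), so use a t-interval with df = n - 1 = 36 - 1 = 35.

For 95% confidence with df = 35, t* = 2.030 (from t-table)

Standard error: SE = s/√n = 8/√36 = 1.333333

Margin of error: E = t* × SE = 2.030 × 1.333333 = 2.7067

T-interval: x̄ ± E = 35 ± 2.7067 = (32.2933, 37.7067)

Rounded to 2 decimal places:

(32.29, 37.71)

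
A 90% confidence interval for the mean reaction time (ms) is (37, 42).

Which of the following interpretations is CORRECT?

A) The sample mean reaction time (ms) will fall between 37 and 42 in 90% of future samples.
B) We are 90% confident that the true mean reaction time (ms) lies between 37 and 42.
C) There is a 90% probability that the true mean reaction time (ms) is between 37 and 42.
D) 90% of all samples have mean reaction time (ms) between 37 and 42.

A confidence interval represents our confidence in the procedure, not a probability statement about the parameter.

Key concept: If we repeated this sampling process many times and computed a 90% CI each time, about 90% of those intervals would contain the true population parameter.

For this specific interval (37, 42):
- Midpoint (point estimate): 39.5
- Margin of error: 2.5

The correct interpretation is the one stating confidence that the true parameter lies in the interval — option B.

B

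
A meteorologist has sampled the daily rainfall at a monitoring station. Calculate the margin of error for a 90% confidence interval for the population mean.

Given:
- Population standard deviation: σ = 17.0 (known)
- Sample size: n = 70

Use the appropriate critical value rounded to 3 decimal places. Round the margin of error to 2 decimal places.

The population standard deviation σ is known, so use the z-interval margin of error formula.

For 90% confidence, z* = 1.645 (from standard normal table)

Margin of error formula for z-interval: E = z* × σ/√n

E = 1.645 × 17.0/√70
  = 1.645 × 2.031889
  = 3.3425

Rounded to 2 decimal places:

3.34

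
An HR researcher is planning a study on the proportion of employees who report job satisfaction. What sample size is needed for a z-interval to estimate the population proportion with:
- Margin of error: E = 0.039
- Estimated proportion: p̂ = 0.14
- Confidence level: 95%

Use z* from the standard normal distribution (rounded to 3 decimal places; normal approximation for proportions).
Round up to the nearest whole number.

Using z* for proportion z-interval (normal approximation).

For 95% confidence, z* = 1.96 (from standard normal table)

Sample size formula for proportion z-interval: n = z*²p̂(1-p̂)/E²

n = 1.96² × 0.14 × 0.86 / 0.039²
  = 3.8416 × 0.1204 / 0.001521
  = 304.0951

Round up to the nearest whole number: n = 305

305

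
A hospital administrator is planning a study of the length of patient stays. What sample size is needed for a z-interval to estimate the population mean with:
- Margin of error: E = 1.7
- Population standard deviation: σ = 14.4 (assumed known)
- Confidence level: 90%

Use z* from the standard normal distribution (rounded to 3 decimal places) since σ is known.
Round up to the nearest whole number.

Using z* since population σ is known (z-interval formula).

For 90% confidence, z* = 1.645 (from standard normal table)

Sample size formula for z-interval: n = (z*σ/E)²

n = (1.645 × 14.4 / 1.7)²
  = (13.934118)²
  = 194.1596

Round up to the nearest whole number: n = 195

195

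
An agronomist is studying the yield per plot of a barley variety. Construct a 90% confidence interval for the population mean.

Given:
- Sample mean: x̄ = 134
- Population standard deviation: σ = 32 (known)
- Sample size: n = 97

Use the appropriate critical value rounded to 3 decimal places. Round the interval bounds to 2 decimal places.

The population standard deviation σ is known, so use a z-interval (standard normal critical value).

For 90% confidence, z* = 1.645 (from standard normal table)

Standard error: SE = σ/√n = 32/√97 = 3.249108

Margin of error: E = z* × SE = 1.645 × 3.249108 = 5.3448

Z-interval: x̄ ± E = 134 ± 5.3448 = (128.6552, 139.3448)

Rounded to 2 decimal places:

(128.66, 139.34)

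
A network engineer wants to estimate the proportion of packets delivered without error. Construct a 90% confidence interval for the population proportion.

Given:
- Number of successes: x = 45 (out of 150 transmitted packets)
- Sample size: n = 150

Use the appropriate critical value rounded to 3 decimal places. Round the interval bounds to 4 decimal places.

Sample proportion: p̂ = 45/150 = 0.3000000

Check conditions for normal approximation:
  np̂ = 45 ≥ 10 ✓
  n(1-p̂) = 105 ≥ 10 ✓

The sample is large enough, so use a z-interval (normal approximation) for the proportion.

For 90% confidence, z* = 1.645 (from standard normal table)

Standard error: SE = √(p̂(1-p̂)/n) = √(0.3000000×0.7000000/150) = 0.037416574

Margin of error: E = z* × SE = 1.645 × 0.037416574 = 0.0615503

Z-interval: p̂ ± E = 0.3000000 ± 0.0615503 = (0.2384497, 0.3615503)

Rounded to 4 decimal places:

(0.2384, 0.3616)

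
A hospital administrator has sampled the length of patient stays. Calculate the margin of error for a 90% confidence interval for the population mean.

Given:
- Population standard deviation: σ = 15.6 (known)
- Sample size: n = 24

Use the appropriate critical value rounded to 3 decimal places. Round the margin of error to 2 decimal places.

The population standard deviation σ is known, so use the z-interval margin of error formula.

For 90% confidence, z* = 1.645 (from standard normal table)

Margin of error formula for z-interval: E = z* × σ/√n

E = 1.645 × 15.6/√24
  = 1.645 × 3.184337
  = 5.2382

Rounded to 2 decimal places:

5.24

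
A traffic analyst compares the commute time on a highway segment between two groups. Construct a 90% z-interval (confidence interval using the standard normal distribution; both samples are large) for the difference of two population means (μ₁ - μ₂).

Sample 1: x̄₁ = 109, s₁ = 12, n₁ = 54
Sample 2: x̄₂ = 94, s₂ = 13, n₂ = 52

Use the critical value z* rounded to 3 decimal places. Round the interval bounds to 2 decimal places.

Both samples are large (n₁ = 54 ≥ 30, n₂ = 52 ≥ 30), so a z-interval for the difference of means applies.

Point estimate: x̄₁ - x̄₂ = 109 - 94 = 15

Standard error: SE = √(s₁²/n₁ + s₂²/n₂)
= √(12²/54 + 13²/52)
= √(2.666667 + 3.250000)
= 2.432420

For 90% confidence, z* = 1.645 (from standard normal table)
Margin of error: E = z* × SE = 1.645 × 2.432420 = 4.0013

Z-interval: (x̄₁ - x̄₂) ± E = 15 ± 4.0013 = (10.9987, 19.0013)

Rounded to 2 decimal places:

(11.00, 19.00)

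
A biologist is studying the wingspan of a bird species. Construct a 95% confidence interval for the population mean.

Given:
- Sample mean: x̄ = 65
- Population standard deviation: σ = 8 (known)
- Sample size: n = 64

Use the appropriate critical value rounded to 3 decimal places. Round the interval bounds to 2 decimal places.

The population standard deviation σ is known, so use a z-interval (standard normal critical value).

For 95% confidence, z* = 1.96 (from standard normal table)

Standard error: SE = σ/√n = 8/√64 = 1.000000

Margin of error: E = z* × SE = 1.96 × 1.000000 = 1.9600

Z-interval: x̄ ± E = 65 ± 1.9600 = (63.0400, 66.9600)

Rounded to 2 decimal places:

(63.04, 66.96)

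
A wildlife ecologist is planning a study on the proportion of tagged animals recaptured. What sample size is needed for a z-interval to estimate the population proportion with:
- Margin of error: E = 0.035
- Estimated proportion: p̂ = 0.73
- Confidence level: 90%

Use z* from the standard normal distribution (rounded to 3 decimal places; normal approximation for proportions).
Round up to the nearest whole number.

Using z* for proportion z-interval (normal approximation).

For 90% confidence, z* = 1.645 (from standard normal table)

Sample size formula for proportion z-interval: n = z*²p̂(1-p̂)/E²

n = 1.645² × 0.73 × 0.27 / 0.035²
  = 2.706025 × 0.1971 / 0.001225
  = 435.3939

Round up to the nearest whole number: n = 436

436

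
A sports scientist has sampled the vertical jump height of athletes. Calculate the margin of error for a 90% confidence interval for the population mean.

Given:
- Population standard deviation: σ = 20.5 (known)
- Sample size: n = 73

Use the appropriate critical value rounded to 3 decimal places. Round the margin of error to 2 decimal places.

The population standard deviation σ is known, so use the z-interval margin of error formula.

For 90% confidence, z* = 1.645 (from standard normal table)

Margin of error formula for z-interval: E = z* × σ/√n

E = 1.645 × 20.5/√73
  = 1.645 × 2.399344
  = 3.9469

Rounded to 2 decimal places:

3.95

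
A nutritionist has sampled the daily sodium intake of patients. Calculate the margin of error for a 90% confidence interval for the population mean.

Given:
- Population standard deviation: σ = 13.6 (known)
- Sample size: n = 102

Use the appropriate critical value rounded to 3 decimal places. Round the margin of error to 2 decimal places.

The population standard deviation σ is known, so use the z-interval margin of error formula.

For 90% confidence, z* = 1.645 (from standard normal table)

Margin of error formula for z-interval: E = z* × σ/√n

E = 1.645 × 13.6/√102
  = 1.645 × 1.346601
  = 2.2152

Rounded to 2 decimal places:

2.22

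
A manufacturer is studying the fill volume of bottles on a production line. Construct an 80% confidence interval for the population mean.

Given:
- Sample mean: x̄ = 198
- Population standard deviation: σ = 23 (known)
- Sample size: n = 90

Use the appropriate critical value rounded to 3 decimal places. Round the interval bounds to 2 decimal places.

The population standard deviation σ is known, so use a z-interval (standard normal critical value).

For 80% confidence, z* = 1.282 (from standard normal table)

Standard error: SE = σ/√n = 23/√90 = 2.424413

Margin of error: E = z* × SE = 1.282 × 2.424413 = 3.1081

Z-interval: x̄ ± E = 198 ± 3.1081 = (194.8919, 201.1081)

Rounded to 2 decimal places:

(194.89, 201.11)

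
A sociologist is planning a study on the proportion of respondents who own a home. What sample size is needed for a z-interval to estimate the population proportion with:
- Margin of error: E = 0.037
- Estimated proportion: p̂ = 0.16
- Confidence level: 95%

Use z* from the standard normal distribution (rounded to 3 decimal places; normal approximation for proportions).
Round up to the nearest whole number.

Using z* for proportion z-interval (normal approximation).

For 95% confidence, z* = 1.96 (from standard normal table)

Sample size formula for proportion z-interval: n = z*²p̂(1-p̂)/E²

n = 1.96² × 0.16 × 0.84 / 0.037²
  = 3.8416 × 0.1344 / 0.001369
  = 377.1447

Round up to the nearest whole number: n = 378

378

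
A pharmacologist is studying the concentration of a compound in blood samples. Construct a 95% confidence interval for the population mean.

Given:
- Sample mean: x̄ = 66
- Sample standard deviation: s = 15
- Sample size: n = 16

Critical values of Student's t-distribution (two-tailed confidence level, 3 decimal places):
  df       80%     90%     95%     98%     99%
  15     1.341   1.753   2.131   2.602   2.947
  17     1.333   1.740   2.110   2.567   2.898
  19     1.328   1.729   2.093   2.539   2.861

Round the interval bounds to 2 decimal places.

The population standard deviation σ is unknown (only the sample standard deviation s is given), so use a t-interval with df = n - 1 = 16 - 1 = 15.

For 95% confidence with df = 15, t* = 2.131 (from t-table)

Standard error: SE = s/√n = 15/√16 = 3.750000

Margin of error: E = t* × SE = 2.131 × 3.750000 = 7.9912

T-interval: x̄ ± E = 66 ± 7.9912 = (58.0087, 73.9912)

Rounded to 2 decimal places:

(58.01, 73.99)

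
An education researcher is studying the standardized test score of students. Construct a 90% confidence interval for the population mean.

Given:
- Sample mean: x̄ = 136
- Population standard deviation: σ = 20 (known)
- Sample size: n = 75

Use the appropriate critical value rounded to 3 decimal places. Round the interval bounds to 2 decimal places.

The population standard deviation σ is known, so use a z-interval (standard normal critical value).

For 90% confidence, z* = 1.645 (from standard normal table)

Standard error: SE = σ/√n = 20/√75 = 2.309401

Margin of error: E = z* × SE = 1.645 × 2.309401 = 3.7990

Z-interval: x̄ ± E = 136 ± 3.7990 = (132.2010, 139.7990)

Rounded to 2 decimal places:

(132.20, 139.80)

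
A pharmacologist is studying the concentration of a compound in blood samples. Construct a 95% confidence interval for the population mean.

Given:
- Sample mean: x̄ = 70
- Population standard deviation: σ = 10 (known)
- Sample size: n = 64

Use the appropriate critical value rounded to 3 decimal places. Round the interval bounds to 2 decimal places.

The population standard deviation σ is known, so use a z-interval (standard normal critical value).

For 95% confidence, z* = 1.96 (from standard normal table)

Standard error: SE = σ/√n = 10/√64 = 1.250000

Margin of error: E = z* × SE = 1.96 × 1.250000 = 2.4500

Z-interval: x̄ ± E = 70 ± 2.4500 = (67.5500, 72.4500)

Rounded to 2 decimal places:

(67.55, 72.45)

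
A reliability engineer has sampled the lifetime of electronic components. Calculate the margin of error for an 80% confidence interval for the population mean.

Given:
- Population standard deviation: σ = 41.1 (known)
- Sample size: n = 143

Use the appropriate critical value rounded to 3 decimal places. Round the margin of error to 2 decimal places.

The population standard deviation σ is known, so use the z-interval margin of error formula.

For 80% confidence, z* = 1.282 (from standard normal table)

Margin of error formula for z-interval: E = z* × σ/√n

E = 1.282 × 41.1/√143
  = 1.282 × 3.436955
  = 4.4062

Rounded to 2 decimal places:

4.41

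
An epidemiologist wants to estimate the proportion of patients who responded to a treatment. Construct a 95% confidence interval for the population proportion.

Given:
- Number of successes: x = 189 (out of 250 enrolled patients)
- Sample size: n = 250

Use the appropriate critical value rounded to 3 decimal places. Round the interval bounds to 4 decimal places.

Sample proportion: p̂ = 189/250 = 0.756000

Check conditions for normal approximation:
  np̂ = 189 ≥ 10 ✓
  n(1-p̂) = 61 ≥ 10 ✓

The sample is large enough, so use a z-interval (normal approximation) for the proportion.

For 95% confidence, z* = 1.96 (from standard normal table)

Standard error: SE = √(p̂(1-p̂)/n) = √(0.756000×0.244000/250) = 0.02716350

Margin of error: E = z* × SE = 1.96 × 0.02716350 = 0.053240

Z-interval: p̂ ± E = 0.756000 ± 0.053240 = (0.702760, 0.809240)

Rounded to 4 decimal places:

(0.7028, 0.8092)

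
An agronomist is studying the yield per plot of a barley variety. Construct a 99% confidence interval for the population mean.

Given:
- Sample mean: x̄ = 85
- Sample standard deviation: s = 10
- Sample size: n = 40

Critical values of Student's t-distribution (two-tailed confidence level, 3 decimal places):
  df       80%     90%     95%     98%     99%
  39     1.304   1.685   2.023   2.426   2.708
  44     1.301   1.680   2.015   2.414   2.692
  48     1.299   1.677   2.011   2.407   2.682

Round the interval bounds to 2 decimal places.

The population standard deviation σ is unknown (only the sample standard deviation s is given), so use a t-interval with df = n - 1 = 40 - 1 = 39.

For 99% confidence with df = 39, t* = 2.708 (from t-table)

Standard error: SE = s/√n = 10/√40 = 1.581139

Margin of error: E = t* × SE = 2.708 × 1.581139 = 4.2817

T-interval: x̄ ± E = 85 ± 4.2817 = (80.7183, 89.2817)

Rounded to 2 decimal places:

(80.72, 89.28)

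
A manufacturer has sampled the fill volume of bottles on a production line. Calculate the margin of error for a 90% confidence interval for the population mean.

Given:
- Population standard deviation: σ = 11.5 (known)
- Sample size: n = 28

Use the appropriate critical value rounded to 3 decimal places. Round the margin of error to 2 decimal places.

The population standard deviation σ is known, so use the z-interval margin of error formula.

For 90% confidence, z* = 1.645 (from standard normal table)

Margin of error formula for z-interval: E = z* × σ/√n

E = 1.645 × 11.5/√28
  = 1.645 × 2.173296
  = 3.5751

Rounded to 2 decimal places:

3.58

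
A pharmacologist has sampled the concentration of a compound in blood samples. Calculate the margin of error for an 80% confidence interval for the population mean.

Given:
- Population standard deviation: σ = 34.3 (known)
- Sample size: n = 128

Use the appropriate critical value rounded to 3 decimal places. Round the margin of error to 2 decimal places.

The population standard deviation σ is known, so use the z-interval margin of error formula.

For 80% confidence, z* = 1.282 (from standard normal table)

Margin of error formula for z-interval: E = z* × σ/√n

E = 1.282 × 34.3/√128
  = 1.282 × 3.031720
  = 3.8867

Rounded to 2 decimal places:

3.89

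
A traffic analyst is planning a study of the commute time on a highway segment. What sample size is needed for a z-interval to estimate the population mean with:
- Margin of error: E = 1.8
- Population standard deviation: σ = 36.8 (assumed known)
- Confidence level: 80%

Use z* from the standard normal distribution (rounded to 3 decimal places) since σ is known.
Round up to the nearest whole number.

Using z* since population σ is known (z-interval formula).

For 80% confidence, z* = 1.282 (from standard normal table)

Sample size formula for z-interval: n = (z*σ/E)²

n = (1.282 × 36.8 / 1.8)²
  = (26.209778)²
  = 686.9525

Round up to the nearest whole number: n = 687

687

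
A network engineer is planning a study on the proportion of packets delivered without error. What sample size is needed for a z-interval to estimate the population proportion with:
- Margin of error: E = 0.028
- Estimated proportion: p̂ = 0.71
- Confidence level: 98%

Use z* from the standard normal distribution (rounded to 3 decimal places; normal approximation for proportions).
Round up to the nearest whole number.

Using z* for proportion z-interval (normal approximation).

For 98% confidence, z* = 2.326 (from standard normal table)

Sample size formula for proportion z-interval: n = z*²p̂(1-p̂)/E²

n = 2.326² × 0.71 × 0.29 / 0.028²
  = 5.410276 × 0.2059 / 0.000784
  = 1420.8875

Round up to the nearest whole number: n = 1421

1421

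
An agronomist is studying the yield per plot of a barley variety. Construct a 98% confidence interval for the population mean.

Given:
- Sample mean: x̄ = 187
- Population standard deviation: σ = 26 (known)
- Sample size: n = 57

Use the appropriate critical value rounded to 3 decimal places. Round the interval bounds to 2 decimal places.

The population standard deviation σ is known, so use a z-interval (standard normal critical value).

For 98% confidence, z* = 2.326 (from standard normal table)

Standard error: SE = σ/√n = 26/√57 = 3.443784

Margin of error: E = z* × SE = 2.326 × 3.443784 = 8.0102

Z-interval: x̄ ± E = 187 ± 8.0102 = (178.9898, 195.0102)

Rounded to 2 decimal places:

(178.99, 195.01)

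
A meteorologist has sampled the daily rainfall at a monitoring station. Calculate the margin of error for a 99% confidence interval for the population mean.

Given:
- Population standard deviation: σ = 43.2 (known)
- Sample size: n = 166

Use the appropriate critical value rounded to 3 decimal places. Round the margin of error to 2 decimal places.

The population standard deviation σ is known, so use the z-interval margin of error formula.

For 99% confidence, z* = 2.576 (from standard normal table)

Margin of error formula for z-interval: E = z* × σ/√n

E = 2.576 × 43.2/√166
  = 2.576 × 3.352970
  = 8.6373

Rounded to 2 decimal places:

8.64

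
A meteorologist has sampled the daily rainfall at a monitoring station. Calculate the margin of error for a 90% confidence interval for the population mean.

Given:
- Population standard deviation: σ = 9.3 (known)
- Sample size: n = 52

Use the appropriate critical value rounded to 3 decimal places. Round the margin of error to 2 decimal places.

The population standard deviation σ is known, so use the z-interval margin of error formula.

For 90% confidence, z* = 1.645 (from standard normal table)

Margin of error formula for z-interval: E = z* × σ/√n

E = 1.645 × 9.3/√52
  = 1.645 × 1.289678
  = 2.1215

Rounded to 2 decimal places:

2.12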